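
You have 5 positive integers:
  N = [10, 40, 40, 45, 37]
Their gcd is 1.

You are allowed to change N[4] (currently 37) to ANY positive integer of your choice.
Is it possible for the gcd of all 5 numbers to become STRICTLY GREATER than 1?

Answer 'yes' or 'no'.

Current gcd = 1
gcd of all OTHER numbers (without N[4]=37): gcd([10, 40, 40, 45]) = 5
The new gcd after any change is gcd(5, new_value).
This can be at most 5.
Since 5 > old gcd 1, the gcd CAN increase (e.g., set N[4] = 5).

Answer: yes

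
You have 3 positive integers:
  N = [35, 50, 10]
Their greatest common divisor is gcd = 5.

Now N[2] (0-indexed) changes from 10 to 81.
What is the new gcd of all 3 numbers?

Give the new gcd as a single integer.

Numbers: [35, 50, 10], gcd = 5
Change: index 2, 10 -> 81
gcd of the OTHER numbers (without index 2): gcd([35, 50]) = 5
New gcd = gcd(g_others, new_val) = gcd(5, 81) = 1

Answer: 1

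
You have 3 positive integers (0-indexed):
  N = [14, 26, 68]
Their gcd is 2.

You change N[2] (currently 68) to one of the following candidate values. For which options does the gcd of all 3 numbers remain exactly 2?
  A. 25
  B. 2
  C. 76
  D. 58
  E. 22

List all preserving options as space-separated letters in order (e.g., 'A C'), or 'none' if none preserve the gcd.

Old gcd = 2; gcd of others (without N[2]) = 2
New gcd for candidate v: gcd(2, v). Preserves old gcd iff gcd(2, v) = 2.
  Option A: v=25, gcd(2,25)=1 -> changes
  Option B: v=2, gcd(2,2)=2 -> preserves
  Option C: v=76, gcd(2,76)=2 -> preserves
  Option D: v=58, gcd(2,58)=2 -> preserves
  Option E: v=22, gcd(2,22)=2 -> preserves

Answer: B C D E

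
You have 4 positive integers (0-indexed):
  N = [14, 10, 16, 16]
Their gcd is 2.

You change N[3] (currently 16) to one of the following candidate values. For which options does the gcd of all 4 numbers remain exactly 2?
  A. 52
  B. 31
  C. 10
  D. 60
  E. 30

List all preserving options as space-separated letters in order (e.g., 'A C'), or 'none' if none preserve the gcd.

Old gcd = 2; gcd of others (without N[3]) = 2
New gcd for candidate v: gcd(2, v). Preserves old gcd iff gcd(2, v) = 2.
  Option A: v=52, gcd(2,52)=2 -> preserves
  Option B: v=31, gcd(2,31)=1 -> changes
  Option C: v=10, gcd(2,10)=2 -> preserves
  Option D: v=60, gcd(2,60)=2 -> preserves
  Option E: v=30, gcd(2,30)=2 -> preserves

Answer: A C D E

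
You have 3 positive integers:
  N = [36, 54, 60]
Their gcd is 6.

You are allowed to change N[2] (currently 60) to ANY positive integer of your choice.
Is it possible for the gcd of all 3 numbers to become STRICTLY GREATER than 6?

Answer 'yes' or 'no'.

Current gcd = 6
gcd of all OTHER numbers (without N[2]=60): gcd([36, 54]) = 18
The new gcd after any change is gcd(18, new_value).
This can be at most 18.
Since 18 > old gcd 6, the gcd CAN increase (e.g., set N[2] = 18).

Answer: yes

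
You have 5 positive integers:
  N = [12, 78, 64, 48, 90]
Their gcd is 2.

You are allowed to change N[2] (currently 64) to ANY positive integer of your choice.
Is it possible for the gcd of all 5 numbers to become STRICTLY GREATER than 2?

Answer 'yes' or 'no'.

Answer: yes

Derivation:
Current gcd = 2
gcd of all OTHER numbers (without N[2]=64): gcd([12, 78, 48, 90]) = 6
The new gcd after any change is gcd(6, new_value).
This can be at most 6.
Since 6 > old gcd 2, the gcd CAN increase (e.g., set N[2] = 6).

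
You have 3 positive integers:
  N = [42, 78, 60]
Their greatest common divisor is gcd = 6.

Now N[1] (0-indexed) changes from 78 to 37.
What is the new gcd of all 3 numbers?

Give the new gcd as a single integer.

Numbers: [42, 78, 60], gcd = 6
Change: index 1, 78 -> 37
gcd of the OTHER numbers (without index 1): gcd([42, 60]) = 6
New gcd = gcd(g_others, new_val) = gcd(6, 37) = 1

Answer: 1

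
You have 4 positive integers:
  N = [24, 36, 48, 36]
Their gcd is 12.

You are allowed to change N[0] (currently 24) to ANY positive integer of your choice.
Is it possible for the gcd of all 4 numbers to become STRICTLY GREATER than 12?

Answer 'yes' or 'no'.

Current gcd = 12
gcd of all OTHER numbers (without N[0]=24): gcd([36, 48, 36]) = 12
The new gcd after any change is gcd(12, new_value).
This can be at most 12.
Since 12 = old gcd 12, the gcd can only stay the same or decrease.

Answer: no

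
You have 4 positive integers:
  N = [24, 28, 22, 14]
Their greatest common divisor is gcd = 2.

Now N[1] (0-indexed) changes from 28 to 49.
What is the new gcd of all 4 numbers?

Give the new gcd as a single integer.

Numbers: [24, 28, 22, 14], gcd = 2
Change: index 1, 28 -> 49
gcd of the OTHER numbers (without index 1): gcd([24, 22, 14]) = 2
New gcd = gcd(g_others, new_val) = gcd(2, 49) = 1

Answer: 1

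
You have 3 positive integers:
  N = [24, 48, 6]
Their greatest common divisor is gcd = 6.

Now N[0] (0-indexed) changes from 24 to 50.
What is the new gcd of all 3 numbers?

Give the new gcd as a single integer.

Numbers: [24, 48, 6], gcd = 6
Change: index 0, 24 -> 50
gcd of the OTHER numbers (without index 0): gcd([48, 6]) = 6
New gcd = gcd(g_others, new_val) = gcd(6, 50) = 2

Answer: 2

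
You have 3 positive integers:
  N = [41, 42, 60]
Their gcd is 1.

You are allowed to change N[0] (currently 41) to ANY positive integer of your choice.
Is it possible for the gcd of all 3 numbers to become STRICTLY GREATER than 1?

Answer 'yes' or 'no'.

Answer: yes

Derivation:
Current gcd = 1
gcd of all OTHER numbers (without N[0]=41): gcd([42, 60]) = 6
The new gcd after any change is gcd(6, new_value).
This can be at most 6.
Since 6 > old gcd 1, the gcd CAN increase (e.g., set N[0] = 6).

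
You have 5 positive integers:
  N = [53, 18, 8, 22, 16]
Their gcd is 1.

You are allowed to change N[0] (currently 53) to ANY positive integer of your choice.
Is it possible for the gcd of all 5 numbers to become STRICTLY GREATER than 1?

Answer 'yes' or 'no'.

Current gcd = 1
gcd of all OTHER numbers (without N[0]=53): gcd([18, 8, 22, 16]) = 2
The new gcd after any change is gcd(2, new_value).
This can be at most 2.
Since 2 > old gcd 1, the gcd CAN increase (e.g., set N[0] = 2).

Answer: yes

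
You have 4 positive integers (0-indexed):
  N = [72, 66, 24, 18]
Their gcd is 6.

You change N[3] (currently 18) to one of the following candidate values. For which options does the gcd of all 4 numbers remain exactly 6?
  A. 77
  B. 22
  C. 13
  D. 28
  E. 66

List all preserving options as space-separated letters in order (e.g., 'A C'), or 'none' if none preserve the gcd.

Answer: E

Derivation:
Old gcd = 6; gcd of others (without N[3]) = 6
New gcd for candidate v: gcd(6, v). Preserves old gcd iff gcd(6, v) = 6.
  Option A: v=77, gcd(6,77)=1 -> changes
  Option B: v=22, gcd(6,22)=2 -> changes
  Option C: v=13, gcd(6,13)=1 -> changes
  Option D: v=28, gcd(6,28)=2 -> changes
  Option E: v=66, gcd(6,66)=6 -> preserves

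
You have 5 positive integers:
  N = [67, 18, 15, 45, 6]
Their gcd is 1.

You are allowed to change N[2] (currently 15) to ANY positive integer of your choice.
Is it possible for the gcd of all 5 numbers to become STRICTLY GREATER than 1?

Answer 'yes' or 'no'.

Answer: no

Derivation:
Current gcd = 1
gcd of all OTHER numbers (without N[2]=15): gcd([67, 18, 45, 6]) = 1
The new gcd after any change is gcd(1, new_value).
This can be at most 1.
Since 1 = old gcd 1, the gcd can only stay the same or decrease.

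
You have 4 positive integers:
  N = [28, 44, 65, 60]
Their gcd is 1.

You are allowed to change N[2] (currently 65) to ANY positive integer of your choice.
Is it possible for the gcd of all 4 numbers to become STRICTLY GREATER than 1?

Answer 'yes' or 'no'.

Answer: yes

Derivation:
Current gcd = 1
gcd of all OTHER numbers (without N[2]=65): gcd([28, 44, 60]) = 4
The new gcd after any change is gcd(4, new_value).
This can be at most 4.
Since 4 > old gcd 1, the gcd CAN increase (e.g., set N[2] = 4).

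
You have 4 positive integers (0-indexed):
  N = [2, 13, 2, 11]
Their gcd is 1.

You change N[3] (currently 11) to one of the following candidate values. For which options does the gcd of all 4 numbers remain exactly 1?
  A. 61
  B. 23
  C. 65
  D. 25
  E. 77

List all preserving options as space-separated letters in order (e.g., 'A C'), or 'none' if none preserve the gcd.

Answer: A B C D E

Derivation:
Old gcd = 1; gcd of others (without N[3]) = 1
New gcd for candidate v: gcd(1, v). Preserves old gcd iff gcd(1, v) = 1.
  Option A: v=61, gcd(1,61)=1 -> preserves
  Option B: v=23, gcd(1,23)=1 -> preserves
  Option C: v=65, gcd(1,65)=1 -> preserves
  Option D: v=25, gcd(1,25)=1 -> preserves
  Option E: v=77, gcd(1,77)=1 -> preserves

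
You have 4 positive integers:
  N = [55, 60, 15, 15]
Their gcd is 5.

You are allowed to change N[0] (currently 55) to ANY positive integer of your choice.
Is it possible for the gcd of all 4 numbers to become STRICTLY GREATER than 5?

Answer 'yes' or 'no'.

Current gcd = 5
gcd of all OTHER numbers (without N[0]=55): gcd([60, 15, 15]) = 15
The new gcd after any change is gcd(15, new_value).
This can be at most 15.
Since 15 > old gcd 5, the gcd CAN increase (e.g., set N[0] = 15).

Answer: yes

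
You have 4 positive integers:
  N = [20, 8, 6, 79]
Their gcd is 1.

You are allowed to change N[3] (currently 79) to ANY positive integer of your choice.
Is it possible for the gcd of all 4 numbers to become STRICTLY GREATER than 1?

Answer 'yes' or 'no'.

Answer: yes

Derivation:
Current gcd = 1
gcd of all OTHER numbers (without N[3]=79): gcd([20, 8, 6]) = 2
The new gcd after any change is gcd(2, new_value).
This can be at most 2.
Since 2 > old gcd 1, the gcd CAN increase (e.g., set N[3] = 2).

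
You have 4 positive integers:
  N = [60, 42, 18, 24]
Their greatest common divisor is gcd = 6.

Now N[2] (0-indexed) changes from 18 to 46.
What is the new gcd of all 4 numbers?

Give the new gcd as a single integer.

Answer: 2

Derivation:
Numbers: [60, 42, 18, 24], gcd = 6
Change: index 2, 18 -> 46
gcd of the OTHER numbers (without index 2): gcd([60, 42, 24]) = 6
New gcd = gcd(g_others, new_val) = gcd(6, 46) = 2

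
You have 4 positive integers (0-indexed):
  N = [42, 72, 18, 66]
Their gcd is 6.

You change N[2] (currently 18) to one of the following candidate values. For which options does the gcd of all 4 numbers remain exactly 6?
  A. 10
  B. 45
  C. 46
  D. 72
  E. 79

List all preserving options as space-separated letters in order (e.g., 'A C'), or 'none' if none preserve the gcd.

Old gcd = 6; gcd of others (without N[2]) = 6
New gcd for candidate v: gcd(6, v). Preserves old gcd iff gcd(6, v) = 6.
  Option A: v=10, gcd(6,10)=2 -> changes
  Option B: v=45, gcd(6,45)=3 -> changes
  Option C: v=46, gcd(6,46)=2 -> changes
  Option D: v=72, gcd(6,72)=6 -> preserves
  Option E: v=79, gcd(6,79)=1 -> changes

Answer: D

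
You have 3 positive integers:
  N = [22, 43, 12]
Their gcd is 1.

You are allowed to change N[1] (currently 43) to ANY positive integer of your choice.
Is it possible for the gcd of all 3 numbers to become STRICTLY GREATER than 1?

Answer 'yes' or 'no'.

Answer: yes

Derivation:
Current gcd = 1
gcd of all OTHER numbers (without N[1]=43): gcd([22, 12]) = 2
The new gcd after any change is gcd(2, new_value).
This can be at most 2.
Since 2 > old gcd 1, the gcd CAN increase (e.g., set N[1] = 2).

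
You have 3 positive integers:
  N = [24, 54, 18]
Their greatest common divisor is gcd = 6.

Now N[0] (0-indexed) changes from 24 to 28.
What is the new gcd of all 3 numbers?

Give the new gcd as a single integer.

Numbers: [24, 54, 18], gcd = 6
Change: index 0, 24 -> 28
gcd of the OTHER numbers (without index 0): gcd([54, 18]) = 18
New gcd = gcd(g_others, new_val) = gcd(18, 28) = 2

Answer: 2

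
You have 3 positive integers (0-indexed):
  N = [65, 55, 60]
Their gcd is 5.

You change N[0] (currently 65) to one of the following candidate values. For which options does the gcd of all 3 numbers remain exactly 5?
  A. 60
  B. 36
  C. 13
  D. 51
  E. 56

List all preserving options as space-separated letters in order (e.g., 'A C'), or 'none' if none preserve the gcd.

Answer: A

Derivation:
Old gcd = 5; gcd of others (without N[0]) = 5
New gcd for candidate v: gcd(5, v). Preserves old gcd iff gcd(5, v) = 5.
  Option A: v=60, gcd(5,60)=5 -> preserves
  Option B: v=36, gcd(5,36)=1 -> changes
  Option C: v=13, gcd(5,13)=1 -> changes
  Option D: v=51, gcd(5,51)=1 -> changes
  Option E: v=56, gcd(5,56)=1 -> changes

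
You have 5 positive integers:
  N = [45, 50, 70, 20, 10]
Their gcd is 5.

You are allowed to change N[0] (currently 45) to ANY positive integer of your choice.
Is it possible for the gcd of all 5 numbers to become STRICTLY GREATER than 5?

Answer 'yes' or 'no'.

Answer: yes

Derivation:
Current gcd = 5
gcd of all OTHER numbers (without N[0]=45): gcd([50, 70, 20, 10]) = 10
The new gcd after any change is gcd(10, new_value).
This can be at most 10.
Since 10 > old gcd 5, the gcd CAN increase (e.g., set N[0] = 10).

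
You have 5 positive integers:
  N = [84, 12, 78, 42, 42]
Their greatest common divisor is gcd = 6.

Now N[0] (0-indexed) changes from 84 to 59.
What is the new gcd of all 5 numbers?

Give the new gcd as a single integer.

Answer: 1

Derivation:
Numbers: [84, 12, 78, 42, 42], gcd = 6
Change: index 0, 84 -> 59
gcd of the OTHER numbers (without index 0): gcd([12, 78, 42, 42]) = 6
New gcd = gcd(g_others, new_val) = gcd(6, 59) = 1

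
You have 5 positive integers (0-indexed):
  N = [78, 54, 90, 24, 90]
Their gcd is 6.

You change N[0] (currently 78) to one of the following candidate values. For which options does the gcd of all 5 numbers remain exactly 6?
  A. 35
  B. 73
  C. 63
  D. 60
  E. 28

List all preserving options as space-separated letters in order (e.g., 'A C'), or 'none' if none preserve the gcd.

Answer: D

Derivation:
Old gcd = 6; gcd of others (without N[0]) = 6
New gcd for candidate v: gcd(6, v). Preserves old gcd iff gcd(6, v) = 6.
  Option A: v=35, gcd(6,35)=1 -> changes
  Option B: v=73, gcd(6,73)=1 -> changes
  Option C: v=63, gcd(6,63)=3 -> changes
  Option D: v=60, gcd(6,60)=6 -> preserves
  Option E: v=28, gcd(6,28)=2 -> changes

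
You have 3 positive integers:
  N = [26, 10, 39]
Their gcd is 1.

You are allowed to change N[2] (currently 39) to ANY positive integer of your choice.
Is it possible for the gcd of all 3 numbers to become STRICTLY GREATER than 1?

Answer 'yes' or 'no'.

Answer: yes

Derivation:
Current gcd = 1
gcd of all OTHER numbers (without N[2]=39): gcd([26, 10]) = 2
The new gcd after any change is gcd(2, new_value).
This can be at most 2.
Since 2 > old gcd 1, the gcd CAN increase (e.g., set N[2] = 2).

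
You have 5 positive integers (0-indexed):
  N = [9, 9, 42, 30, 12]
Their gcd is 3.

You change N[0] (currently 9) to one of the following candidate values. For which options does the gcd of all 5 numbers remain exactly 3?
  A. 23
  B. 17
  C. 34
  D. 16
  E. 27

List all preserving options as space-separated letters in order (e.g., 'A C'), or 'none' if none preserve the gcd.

Old gcd = 3; gcd of others (without N[0]) = 3
New gcd for candidate v: gcd(3, v). Preserves old gcd iff gcd(3, v) = 3.
  Option A: v=23, gcd(3,23)=1 -> changes
  Option B: v=17, gcd(3,17)=1 -> changes
  Option C: v=34, gcd(3,34)=1 -> changes
  Option D: v=16, gcd(3,16)=1 -> changes
  Option E: v=27, gcd(3,27)=3 -> preserves

Answer: E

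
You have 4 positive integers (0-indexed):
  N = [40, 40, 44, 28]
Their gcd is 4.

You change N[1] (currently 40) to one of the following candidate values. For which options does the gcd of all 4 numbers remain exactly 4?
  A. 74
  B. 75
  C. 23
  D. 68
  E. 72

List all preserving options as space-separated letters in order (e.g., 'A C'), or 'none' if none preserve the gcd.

Answer: D E

Derivation:
Old gcd = 4; gcd of others (without N[1]) = 4
New gcd for candidate v: gcd(4, v). Preserves old gcd iff gcd(4, v) = 4.
  Option A: v=74, gcd(4,74)=2 -> changes
  Option B: v=75, gcd(4,75)=1 -> changes
  Option C: v=23, gcd(4,23)=1 -> changes
  Option D: v=68, gcd(4,68)=4 -> preserves
  Option E: v=72, gcd(4,72)=4 -> preserves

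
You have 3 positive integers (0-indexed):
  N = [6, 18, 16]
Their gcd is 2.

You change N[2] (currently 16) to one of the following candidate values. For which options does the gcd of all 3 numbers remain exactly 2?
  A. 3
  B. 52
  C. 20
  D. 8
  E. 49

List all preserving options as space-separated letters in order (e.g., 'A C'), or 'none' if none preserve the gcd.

Answer: B C D

Derivation:
Old gcd = 2; gcd of others (without N[2]) = 6
New gcd for candidate v: gcd(6, v). Preserves old gcd iff gcd(6, v) = 2.
  Option A: v=3, gcd(6,3)=3 -> changes
  Option B: v=52, gcd(6,52)=2 -> preserves
  Option C: v=20, gcd(6,20)=2 -> preserves
  Option D: v=8, gcd(6,8)=2 -> preserves
  Option E: v=49, gcd(6,49)=1 -> changes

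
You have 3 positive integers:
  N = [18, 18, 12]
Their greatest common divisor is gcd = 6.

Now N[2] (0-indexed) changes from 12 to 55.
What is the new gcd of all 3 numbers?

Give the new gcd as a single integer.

Answer: 1

Derivation:
Numbers: [18, 18, 12], gcd = 6
Change: index 2, 12 -> 55
gcd of the OTHER numbers (without index 2): gcd([18, 18]) = 18
New gcd = gcd(g_others, new_val) = gcd(18, 55) = 1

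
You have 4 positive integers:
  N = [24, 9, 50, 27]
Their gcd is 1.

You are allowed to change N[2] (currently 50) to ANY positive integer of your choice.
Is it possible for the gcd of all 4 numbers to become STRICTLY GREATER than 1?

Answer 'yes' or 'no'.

Current gcd = 1
gcd of all OTHER numbers (without N[2]=50): gcd([24, 9, 27]) = 3
The new gcd after any change is gcd(3, new_value).
This can be at most 3.
Since 3 > old gcd 1, the gcd CAN increase (e.g., set N[2] = 3).

Answer: yes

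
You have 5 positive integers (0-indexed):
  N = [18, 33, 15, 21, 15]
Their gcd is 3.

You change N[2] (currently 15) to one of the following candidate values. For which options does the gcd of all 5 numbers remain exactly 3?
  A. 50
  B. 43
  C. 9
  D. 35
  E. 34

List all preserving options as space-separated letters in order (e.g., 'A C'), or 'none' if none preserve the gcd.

Answer: C

Derivation:
Old gcd = 3; gcd of others (without N[2]) = 3
New gcd for candidate v: gcd(3, v). Preserves old gcd iff gcd(3, v) = 3.
  Option A: v=50, gcd(3,50)=1 -> changes
  Option B: v=43, gcd(3,43)=1 -> changes
  Option C: v=9, gcd(3,9)=3 -> preserves
  Option D: v=35, gcd(3,35)=1 -> changes
  Option E: v=34, gcd(3,34)=1 -> changes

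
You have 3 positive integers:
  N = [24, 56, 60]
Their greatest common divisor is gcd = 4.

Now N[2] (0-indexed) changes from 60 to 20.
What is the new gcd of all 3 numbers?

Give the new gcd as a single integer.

Answer: 4

Derivation:
Numbers: [24, 56, 60], gcd = 4
Change: index 2, 60 -> 20
gcd of the OTHER numbers (without index 2): gcd([24, 56]) = 8
New gcd = gcd(g_others, new_val) = gcd(8, 20) = 4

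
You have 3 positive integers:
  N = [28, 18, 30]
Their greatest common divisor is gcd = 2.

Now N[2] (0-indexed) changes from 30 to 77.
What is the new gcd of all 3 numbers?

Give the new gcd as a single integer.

Answer: 1

Derivation:
Numbers: [28, 18, 30], gcd = 2
Change: index 2, 30 -> 77
gcd of the OTHER numbers (without index 2): gcd([28, 18]) = 2
New gcd = gcd(g_others, new_val) = gcd(2, 77) = 1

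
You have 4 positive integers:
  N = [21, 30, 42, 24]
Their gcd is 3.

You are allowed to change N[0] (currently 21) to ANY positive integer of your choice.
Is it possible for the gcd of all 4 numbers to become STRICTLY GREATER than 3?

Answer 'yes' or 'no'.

Current gcd = 3
gcd of all OTHER numbers (without N[0]=21): gcd([30, 42, 24]) = 6
The new gcd after any change is gcd(6, new_value).
This can be at most 6.
Since 6 > old gcd 3, the gcd CAN increase (e.g., set N[0] = 6).

Answer: yes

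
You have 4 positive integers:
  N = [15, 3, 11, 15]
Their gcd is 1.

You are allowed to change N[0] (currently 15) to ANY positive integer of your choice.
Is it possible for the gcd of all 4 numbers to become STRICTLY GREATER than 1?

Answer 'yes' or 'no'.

Answer: no

Derivation:
Current gcd = 1
gcd of all OTHER numbers (without N[0]=15): gcd([3, 11, 15]) = 1
The new gcd after any change is gcd(1, new_value).
This can be at most 1.
Since 1 = old gcd 1, the gcd can only stay the same or decrease.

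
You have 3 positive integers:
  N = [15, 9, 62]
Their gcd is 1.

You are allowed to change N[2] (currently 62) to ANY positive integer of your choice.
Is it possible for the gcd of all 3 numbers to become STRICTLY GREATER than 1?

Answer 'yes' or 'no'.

Answer: yes

Derivation:
Current gcd = 1
gcd of all OTHER numbers (without N[2]=62): gcd([15, 9]) = 3
The new gcd after any change is gcd(3, new_value).
This can be at most 3.
Since 3 > old gcd 1, the gcd CAN increase (e.g., set N[2] = 3).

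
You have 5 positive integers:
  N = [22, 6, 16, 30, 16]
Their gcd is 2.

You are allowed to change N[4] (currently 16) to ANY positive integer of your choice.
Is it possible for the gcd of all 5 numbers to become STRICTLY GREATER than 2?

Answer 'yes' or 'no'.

Current gcd = 2
gcd of all OTHER numbers (without N[4]=16): gcd([22, 6, 16, 30]) = 2
The new gcd after any change is gcd(2, new_value).
This can be at most 2.
Since 2 = old gcd 2, the gcd can only stay the same or decrease.

Answer: no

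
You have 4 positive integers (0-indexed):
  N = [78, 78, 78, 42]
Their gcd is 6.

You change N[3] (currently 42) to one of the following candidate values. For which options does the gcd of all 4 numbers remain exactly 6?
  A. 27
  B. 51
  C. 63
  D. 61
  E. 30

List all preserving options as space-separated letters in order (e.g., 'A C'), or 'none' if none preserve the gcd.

Old gcd = 6; gcd of others (without N[3]) = 78
New gcd for candidate v: gcd(78, v). Preserves old gcd iff gcd(78, v) = 6.
  Option A: v=27, gcd(78,27)=3 -> changes
  Option B: v=51, gcd(78,51)=3 -> changes
  Option C: v=63, gcd(78,63)=3 -> changes
  Option D: v=61, gcd(78,61)=1 -> changes
  Option E: v=30, gcd(78,30)=6 -> preserves

Answer: E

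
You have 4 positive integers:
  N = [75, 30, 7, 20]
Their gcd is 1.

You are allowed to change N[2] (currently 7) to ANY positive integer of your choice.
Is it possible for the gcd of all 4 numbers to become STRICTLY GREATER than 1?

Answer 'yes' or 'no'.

Answer: yes

Derivation:
Current gcd = 1
gcd of all OTHER numbers (without N[2]=7): gcd([75, 30, 20]) = 5
The new gcd after any change is gcd(5, new_value).
This can be at most 5.
Since 5 > old gcd 1, the gcd CAN increase (e.g., set N[2] = 5).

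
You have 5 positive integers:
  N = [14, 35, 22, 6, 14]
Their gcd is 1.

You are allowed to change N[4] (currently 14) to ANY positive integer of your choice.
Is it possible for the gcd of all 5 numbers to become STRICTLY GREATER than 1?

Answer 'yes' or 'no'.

Current gcd = 1
gcd of all OTHER numbers (without N[4]=14): gcd([14, 35, 22, 6]) = 1
The new gcd after any change is gcd(1, new_value).
This can be at most 1.
Since 1 = old gcd 1, the gcd can only stay the same or decrease.

Answer: no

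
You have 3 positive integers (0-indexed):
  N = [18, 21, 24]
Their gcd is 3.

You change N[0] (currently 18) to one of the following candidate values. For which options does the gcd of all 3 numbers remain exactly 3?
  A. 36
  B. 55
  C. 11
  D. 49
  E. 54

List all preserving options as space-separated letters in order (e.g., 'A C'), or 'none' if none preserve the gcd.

Answer: A E

Derivation:
Old gcd = 3; gcd of others (without N[0]) = 3
New gcd for candidate v: gcd(3, v). Preserves old gcd iff gcd(3, v) = 3.
  Option A: v=36, gcd(3,36)=3 -> preserves
  Option B: v=55, gcd(3,55)=1 -> changes
  Option C: v=11, gcd(3,11)=1 -> changes
  Option D: v=49, gcd(3,49)=1 -> changes
  Option E: v=54, gcd(3,54)=3 -> preserves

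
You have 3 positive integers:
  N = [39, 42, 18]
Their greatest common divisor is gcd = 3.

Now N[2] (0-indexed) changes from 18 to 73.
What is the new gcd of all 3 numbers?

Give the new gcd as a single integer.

Answer: 1

Derivation:
Numbers: [39, 42, 18], gcd = 3
Change: index 2, 18 -> 73
gcd of the OTHER numbers (without index 2): gcd([39, 42]) = 3
New gcd = gcd(g_others, new_val) = gcd(3, 73) = 1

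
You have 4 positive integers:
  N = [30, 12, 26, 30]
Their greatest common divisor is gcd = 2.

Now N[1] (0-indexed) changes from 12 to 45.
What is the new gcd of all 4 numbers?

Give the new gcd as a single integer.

Numbers: [30, 12, 26, 30], gcd = 2
Change: index 1, 12 -> 45
gcd of the OTHER numbers (without index 1): gcd([30, 26, 30]) = 2
New gcd = gcd(g_others, new_val) = gcd(2, 45) = 1

Answer: 1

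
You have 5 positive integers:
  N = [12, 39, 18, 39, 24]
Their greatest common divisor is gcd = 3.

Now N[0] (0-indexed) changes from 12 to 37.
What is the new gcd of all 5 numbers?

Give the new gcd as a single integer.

Numbers: [12, 39, 18, 39, 24], gcd = 3
Change: index 0, 12 -> 37
gcd of the OTHER numbers (without index 0): gcd([39, 18, 39, 24]) = 3
New gcd = gcd(g_others, new_val) = gcd(3, 37) = 1

Answer: 1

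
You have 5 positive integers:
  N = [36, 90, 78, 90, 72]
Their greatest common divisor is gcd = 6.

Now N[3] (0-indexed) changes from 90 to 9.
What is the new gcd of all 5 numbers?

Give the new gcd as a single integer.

Answer: 3

Derivation:
Numbers: [36, 90, 78, 90, 72], gcd = 6
Change: index 3, 90 -> 9
gcd of the OTHER numbers (without index 3): gcd([36, 90, 78, 72]) = 6
New gcd = gcd(g_others, new_val) = gcd(6, 9) = 3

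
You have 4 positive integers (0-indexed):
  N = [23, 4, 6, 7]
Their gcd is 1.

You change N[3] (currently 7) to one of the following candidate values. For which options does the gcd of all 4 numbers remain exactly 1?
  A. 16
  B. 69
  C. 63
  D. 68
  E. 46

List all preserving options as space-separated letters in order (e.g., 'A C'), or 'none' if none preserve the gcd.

Old gcd = 1; gcd of others (without N[3]) = 1
New gcd for candidate v: gcd(1, v). Preserves old gcd iff gcd(1, v) = 1.
  Option A: v=16, gcd(1,16)=1 -> preserves
  Option B: v=69, gcd(1,69)=1 -> preserves
  Option C: v=63, gcd(1,63)=1 -> preserves
  Option D: v=68, gcd(1,68)=1 -> preserves
  Option E: v=46, gcd(1,46)=1 -> preserves

Answer: A B C D E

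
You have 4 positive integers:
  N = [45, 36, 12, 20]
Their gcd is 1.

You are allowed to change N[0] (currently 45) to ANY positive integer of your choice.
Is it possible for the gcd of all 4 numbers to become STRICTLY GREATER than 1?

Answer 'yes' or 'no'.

Current gcd = 1
gcd of all OTHER numbers (without N[0]=45): gcd([36, 12, 20]) = 4
The new gcd after any change is gcd(4, new_value).
This can be at most 4.
Since 4 > old gcd 1, the gcd CAN increase (e.g., set N[0] = 4).

Answer: yes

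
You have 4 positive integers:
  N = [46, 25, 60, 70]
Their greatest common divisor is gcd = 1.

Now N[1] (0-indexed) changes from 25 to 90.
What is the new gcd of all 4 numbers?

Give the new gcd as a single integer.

Numbers: [46, 25, 60, 70], gcd = 1
Change: index 1, 25 -> 90
gcd of the OTHER numbers (without index 1): gcd([46, 60, 70]) = 2
New gcd = gcd(g_others, new_val) = gcd(2, 90) = 2

Answer: 2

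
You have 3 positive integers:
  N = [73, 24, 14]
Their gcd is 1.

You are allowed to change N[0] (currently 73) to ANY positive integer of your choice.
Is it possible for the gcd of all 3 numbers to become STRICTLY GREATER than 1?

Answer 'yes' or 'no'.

Answer: yes

Derivation:
Current gcd = 1
gcd of all OTHER numbers (without N[0]=73): gcd([24, 14]) = 2
The new gcd after any change is gcd(2, new_value).
This can be at most 2.
Since 2 > old gcd 1, the gcd CAN increase (e.g., set N[0] = 2).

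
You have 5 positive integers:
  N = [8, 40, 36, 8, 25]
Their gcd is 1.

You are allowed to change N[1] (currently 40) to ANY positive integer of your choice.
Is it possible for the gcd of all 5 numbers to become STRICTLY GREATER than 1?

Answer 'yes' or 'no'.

Answer: no

Derivation:
Current gcd = 1
gcd of all OTHER numbers (without N[1]=40): gcd([8, 36, 8, 25]) = 1
The new gcd after any change is gcd(1, new_value).
This can be at most 1.
Since 1 = old gcd 1, the gcd can only stay the same or decrease.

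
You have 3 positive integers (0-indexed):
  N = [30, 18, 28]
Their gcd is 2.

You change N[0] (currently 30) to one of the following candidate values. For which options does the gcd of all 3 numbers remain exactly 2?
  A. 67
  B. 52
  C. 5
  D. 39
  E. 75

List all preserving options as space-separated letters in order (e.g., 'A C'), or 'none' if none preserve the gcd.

Answer: B

Derivation:
Old gcd = 2; gcd of others (without N[0]) = 2
New gcd for candidate v: gcd(2, v). Preserves old gcd iff gcd(2, v) = 2.
  Option A: v=67, gcd(2,67)=1 -> changes
  Option B: v=52, gcd(2,52)=2 -> preserves
  Option C: v=5, gcd(2,5)=1 -> changes
  Option D: v=39, gcd(2,39)=1 -> changes
  Option E: v=75, gcd(2,75)=1 -> changes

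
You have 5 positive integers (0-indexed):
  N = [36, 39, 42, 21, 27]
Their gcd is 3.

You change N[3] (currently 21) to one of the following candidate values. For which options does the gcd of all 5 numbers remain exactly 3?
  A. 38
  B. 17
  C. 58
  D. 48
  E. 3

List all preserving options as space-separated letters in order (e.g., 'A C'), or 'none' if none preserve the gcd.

Answer: D E

Derivation:
Old gcd = 3; gcd of others (without N[3]) = 3
New gcd for candidate v: gcd(3, v). Preserves old gcd iff gcd(3, v) = 3.
  Option A: v=38, gcd(3,38)=1 -> changes
  Option B: v=17, gcd(3,17)=1 -> changes
  Option C: v=58, gcd(3,58)=1 -> changes
  Option D: v=48, gcd(3,48)=3 -> preserves
  Option E: v=3, gcd(3,3)=3 -> preserves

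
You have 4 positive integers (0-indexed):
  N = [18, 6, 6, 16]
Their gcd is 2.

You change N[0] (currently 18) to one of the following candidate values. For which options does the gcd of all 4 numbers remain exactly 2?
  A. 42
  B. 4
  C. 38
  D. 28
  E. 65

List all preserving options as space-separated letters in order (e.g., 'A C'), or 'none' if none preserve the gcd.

Old gcd = 2; gcd of others (without N[0]) = 2
New gcd for candidate v: gcd(2, v). Preserves old gcd iff gcd(2, v) = 2.
  Option A: v=42, gcd(2,42)=2 -> preserves
  Option B: v=4, gcd(2,4)=2 -> preserves
  Option C: v=38, gcd(2,38)=2 -> preserves
  Option D: v=28, gcd(2,28)=2 -> preserves
  Option E: v=65, gcd(2,65)=1 -> changes

Answer: A B C D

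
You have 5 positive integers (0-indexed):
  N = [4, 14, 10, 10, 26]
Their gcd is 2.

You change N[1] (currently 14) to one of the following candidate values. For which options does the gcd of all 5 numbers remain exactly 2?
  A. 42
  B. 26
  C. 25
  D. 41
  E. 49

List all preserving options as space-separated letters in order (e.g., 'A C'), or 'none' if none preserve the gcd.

Answer: A B

Derivation:
Old gcd = 2; gcd of others (without N[1]) = 2
New gcd for candidate v: gcd(2, v). Preserves old gcd iff gcd(2, v) = 2.
  Option A: v=42, gcd(2,42)=2 -> preserves
  Option B: v=26, gcd(2,26)=2 -> preserves
  Option C: v=25, gcd(2,25)=1 -> changes
  Option D: v=41, gcd(2,41)=1 -> changes
  Option E: v=49, gcd(2,49)=1 -> changes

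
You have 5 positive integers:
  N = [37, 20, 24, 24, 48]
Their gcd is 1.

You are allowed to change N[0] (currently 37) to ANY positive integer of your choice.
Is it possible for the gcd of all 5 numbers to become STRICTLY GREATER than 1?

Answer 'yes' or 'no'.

Current gcd = 1
gcd of all OTHER numbers (without N[0]=37): gcd([20, 24, 24, 48]) = 4
The new gcd after any change is gcd(4, new_value).
This can be at most 4.
Since 4 > old gcd 1, the gcd CAN increase (e.g., set N[0] = 4).

Answer: yes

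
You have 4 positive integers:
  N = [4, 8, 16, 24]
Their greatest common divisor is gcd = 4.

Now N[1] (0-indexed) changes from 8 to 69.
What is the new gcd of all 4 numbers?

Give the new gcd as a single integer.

Answer: 1

Derivation:
Numbers: [4, 8, 16, 24], gcd = 4
Change: index 1, 8 -> 69
gcd of the OTHER numbers (without index 1): gcd([4, 16, 24]) = 4
New gcd = gcd(g_others, new_val) = gcd(4, 69) = 1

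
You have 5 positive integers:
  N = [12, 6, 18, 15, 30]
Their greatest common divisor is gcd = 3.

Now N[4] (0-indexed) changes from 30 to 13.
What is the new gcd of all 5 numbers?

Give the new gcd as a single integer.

Answer: 1

Derivation:
Numbers: [12, 6, 18, 15, 30], gcd = 3
Change: index 4, 30 -> 13
gcd of the OTHER numbers (without index 4): gcd([12, 6, 18, 15]) = 3
New gcd = gcd(g_others, new_val) = gcd(3, 13) = 1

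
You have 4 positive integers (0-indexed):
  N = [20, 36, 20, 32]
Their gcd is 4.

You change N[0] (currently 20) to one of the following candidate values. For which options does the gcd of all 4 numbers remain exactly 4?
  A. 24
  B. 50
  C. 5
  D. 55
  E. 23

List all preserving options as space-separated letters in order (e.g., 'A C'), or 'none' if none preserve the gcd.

Old gcd = 4; gcd of others (without N[0]) = 4
New gcd for candidate v: gcd(4, v). Preserves old gcd iff gcd(4, v) = 4.
  Option A: v=24, gcd(4,24)=4 -> preserves
  Option B: v=50, gcd(4,50)=2 -> changes
  Option C: v=5, gcd(4,5)=1 -> changes
  Option D: v=55, gcd(4,55)=1 -> changes
  Option E: v=23, gcd(4,23)=1 -> changes

Answer: A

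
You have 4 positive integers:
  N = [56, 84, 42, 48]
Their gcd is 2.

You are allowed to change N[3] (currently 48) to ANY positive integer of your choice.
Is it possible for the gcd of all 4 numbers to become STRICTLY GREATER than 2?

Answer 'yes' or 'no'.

Current gcd = 2
gcd of all OTHER numbers (without N[3]=48): gcd([56, 84, 42]) = 14
The new gcd after any change is gcd(14, new_value).
This can be at most 14.
Since 14 > old gcd 2, the gcd CAN increase (e.g., set N[3] = 14).

Answer: yes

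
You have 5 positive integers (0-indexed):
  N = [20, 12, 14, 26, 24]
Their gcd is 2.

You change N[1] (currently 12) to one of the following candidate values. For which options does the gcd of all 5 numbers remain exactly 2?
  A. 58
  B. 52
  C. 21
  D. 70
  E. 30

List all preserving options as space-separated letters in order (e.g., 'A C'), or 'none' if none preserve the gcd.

Answer: A B D E

Derivation:
Old gcd = 2; gcd of others (without N[1]) = 2
New gcd for candidate v: gcd(2, v). Preserves old gcd iff gcd(2, v) = 2.
  Option A: v=58, gcd(2,58)=2 -> preserves
  Option B: v=52, gcd(2,52)=2 -> preserves
  Option C: v=21, gcd(2,21)=1 -> changes
  Option D: v=70, gcd(2,70)=2 -> preserves
  Option E: v=30, gcd(2,30)=2 -> preserves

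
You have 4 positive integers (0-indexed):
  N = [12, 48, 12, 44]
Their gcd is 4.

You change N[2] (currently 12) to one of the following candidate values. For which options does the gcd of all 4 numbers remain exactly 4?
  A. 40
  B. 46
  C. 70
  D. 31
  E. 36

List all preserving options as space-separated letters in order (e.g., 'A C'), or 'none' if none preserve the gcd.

Answer: A E

Derivation:
Old gcd = 4; gcd of others (without N[2]) = 4
New gcd for candidate v: gcd(4, v). Preserves old gcd iff gcd(4, v) = 4.
  Option A: v=40, gcd(4,40)=4 -> preserves
  Option B: v=46, gcd(4,46)=2 -> changes
  Option C: v=70, gcd(4,70)=2 -> changes
  Option D: v=31, gcd(4,31)=1 -> changes
  Option E: v=36, gcd(4,36)=4 -> preserves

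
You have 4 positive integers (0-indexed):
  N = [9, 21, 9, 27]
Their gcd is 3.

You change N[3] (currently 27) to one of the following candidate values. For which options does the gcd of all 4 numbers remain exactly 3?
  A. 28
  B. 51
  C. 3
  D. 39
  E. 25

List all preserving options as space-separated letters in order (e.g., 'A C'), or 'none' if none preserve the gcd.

Old gcd = 3; gcd of others (without N[3]) = 3
New gcd for candidate v: gcd(3, v). Preserves old gcd iff gcd(3, v) = 3.
  Option A: v=28, gcd(3,28)=1 -> changes
  Option B: v=51, gcd(3,51)=3 -> preserves
  Option C: v=3, gcd(3,3)=3 -> preserves
  Option D: v=39, gcd(3,39)=3 -> preserves
  Option E: v=25, gcd(3,25)=1 -> changes

Answer: B C D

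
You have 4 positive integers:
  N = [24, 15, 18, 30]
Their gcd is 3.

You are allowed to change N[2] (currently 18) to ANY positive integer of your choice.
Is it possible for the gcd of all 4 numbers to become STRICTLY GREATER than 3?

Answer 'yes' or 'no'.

Answer: no

Derivation:
Current gcd = 3
gcd of all OTHER numbers (without N[2]=18): gcd([24, 15, 30]) = 3
The new gcd after any change is gcd(3, new_value).
This can be at most 3.
Since 3 = old gcd 3, the gcd can only stay the same or decrease.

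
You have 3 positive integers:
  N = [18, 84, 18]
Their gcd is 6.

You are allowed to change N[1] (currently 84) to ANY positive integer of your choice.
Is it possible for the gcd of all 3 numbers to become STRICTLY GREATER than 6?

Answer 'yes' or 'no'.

Current gcd = 6
gcd of all OTHER numbers (without N[1]=84): gcd([18, 18]) = 18
The new gcd after any change is gcd(18, new_value).
This can be at most 18.
Since 18 > old gcd 6, the gcd CAN increase (e.g., set N[1] = 18).

Answer: yes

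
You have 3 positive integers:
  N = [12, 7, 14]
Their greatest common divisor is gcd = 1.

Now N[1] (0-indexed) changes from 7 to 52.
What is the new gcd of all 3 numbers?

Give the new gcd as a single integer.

Answer: 2

Derivation:
Numbers: [12, 7, 14], gcd = 1
Change: index 1, 7 -> 52
gcd of the OTHER numbers (without index 1): gcd([12, 14]) = 2
New gcd = gcd(g_others, new_val) = gcd(2, 52) = 2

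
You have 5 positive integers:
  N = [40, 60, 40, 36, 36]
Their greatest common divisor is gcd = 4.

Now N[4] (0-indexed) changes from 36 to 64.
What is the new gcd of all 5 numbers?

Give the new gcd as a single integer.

Numbers: [40, 60, 40, 36, 36], gcd = 4
Change: index 4, 36 -> 64
gcd of the OTHER numbers (without index 4): gcd([40, 60, 40, 36]) = 4
New gcd = gcd(g_others, new_val) = gcd(4, 64) = 4

Answer: 4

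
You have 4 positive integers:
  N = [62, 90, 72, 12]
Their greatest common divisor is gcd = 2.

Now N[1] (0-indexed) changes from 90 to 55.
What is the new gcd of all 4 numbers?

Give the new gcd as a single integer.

Numbers: [62, 90, 72, 12], gcd = 2
Change: index 1, 90 -> 55
gcd of the OTHER numbers (without index 1): gcd([62, 72, 12]) = 2
New gcd = gcd(g_others, new_val) = gcd(2, 55) = 1

Answer: 1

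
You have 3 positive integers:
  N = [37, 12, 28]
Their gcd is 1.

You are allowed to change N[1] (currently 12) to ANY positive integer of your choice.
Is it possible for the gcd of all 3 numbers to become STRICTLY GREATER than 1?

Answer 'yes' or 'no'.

Answer: no

Derivation:
Current gcd = 1
gcd of all OTHER numbers (without N[1]=12): gcd([37, 28]) = 1
The new gcd after any change is gcd(1, new_value).
This can be at most 1.
Since 1 = old gcd 1, the gcd can only stay the same or decrease.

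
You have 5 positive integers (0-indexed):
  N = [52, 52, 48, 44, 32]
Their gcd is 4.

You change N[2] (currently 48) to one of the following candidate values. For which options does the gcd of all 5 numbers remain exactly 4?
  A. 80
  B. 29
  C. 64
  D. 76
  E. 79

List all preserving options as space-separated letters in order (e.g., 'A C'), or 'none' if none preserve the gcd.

Answer: A C D

Derivation:
Old gcd = 4; gcd of others (without N[2]) = 4
New gcd for candidate v: gcd(4, v). Preserves old gcd iff gcd(4, v) = 4.
  Option A: v=80, gcd(4,80)=4 -> preserves
  Option B: v=29, gcd(4,29)=1 -> changes
  Option C: v=64, gcd(4,64)=4 -> preserves
  Option D: v=76, gcd(4,76)=4 -> preserves
  Option E: v=79, gcd(4,79)=1 -> changes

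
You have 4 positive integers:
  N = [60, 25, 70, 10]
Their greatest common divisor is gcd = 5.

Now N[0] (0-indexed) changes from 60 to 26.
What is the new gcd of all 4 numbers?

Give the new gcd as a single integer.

Answer: 1

Derivation:
Numbers: [60, 25, 70, 10], gcd = 5
Change: index 0, 60 -> 26
gcd of the OTHER numbers (without index 0): gcd([25, 70, 10]) = 5
New gcd = gcd(g_others, new_val) = gcd(5, 26) = 1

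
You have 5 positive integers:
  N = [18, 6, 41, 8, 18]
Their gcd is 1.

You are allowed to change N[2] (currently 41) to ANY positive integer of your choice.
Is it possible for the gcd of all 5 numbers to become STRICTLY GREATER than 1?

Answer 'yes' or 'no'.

Answer: yes

Derivation:
Current gcd = 1
gcd of all OTHER numbers (without N[2]=41): gcd([18, 6, 8, 18]) = 2
The new gcd after any change is gcd(2, new_value).
This can be at most 2.
Since 2 > old gcd 1, the gcd CAN increase (e.g., set N[2] = 2).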